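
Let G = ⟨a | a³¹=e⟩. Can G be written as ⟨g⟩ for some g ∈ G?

|G| = 31. The element a has order 31 (its powers give 31 distinct elements), so ⟨a⟩ = G and G is cyclic.

Answer: Yes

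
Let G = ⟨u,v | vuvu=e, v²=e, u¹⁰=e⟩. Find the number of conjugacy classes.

The conjugacy classes (representative and size) are:
  [e] (size 1), [u] (size 2), [u²] (size 2), [u³] (size 2), [u⁴] (size 2), [u⁵] (size 1), [u²v] (size 5), [u³v] (size 5).
Class equation: 1 + 2 + 2 + 2 + 2 + 1 + 5 + 5 = 20 = |G|. So G has 8 conjugacy classes.

Answer: 8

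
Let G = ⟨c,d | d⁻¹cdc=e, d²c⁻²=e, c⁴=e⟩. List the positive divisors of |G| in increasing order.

|G| = 8 = 2³. By Lagrange's theorem the order of any subgroup divides 8; the divisors of 8 are 1, 2, 4, 8.

Answer: 1, 2, 4, 8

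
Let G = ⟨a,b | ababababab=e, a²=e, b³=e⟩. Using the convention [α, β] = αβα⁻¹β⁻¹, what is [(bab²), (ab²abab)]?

[(bab²), (ab²abab)] = (bab²)·(ab²abab)·(bab²)⁻¹·(ab²abab)⁻¹.
  (bab²) · (ab²abab) = b²abab²ab
  (b²abab²ab) · (bab²) = b²ab²aba
  (b²ab²aba) · (b²ab²aba) = ab²abab

Answer: ab²abab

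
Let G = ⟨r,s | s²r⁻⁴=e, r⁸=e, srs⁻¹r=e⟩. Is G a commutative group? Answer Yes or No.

r·s = rs but s·r = r³s⁻¹, so r·s ≠ s·r and G is not abelian.

Answer: No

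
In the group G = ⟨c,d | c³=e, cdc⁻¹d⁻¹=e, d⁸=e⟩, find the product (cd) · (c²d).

Compute (cd) · (c²d) by multiplying left to right and reducing via the relations at each step:
  (cd) · c² = d
  d · d = d²

Answer: d²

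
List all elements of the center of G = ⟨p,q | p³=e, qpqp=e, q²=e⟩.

An element z ∈ Z(G) iff z commutes with every generator.
For example e is central: e·p = p = p·e; e·q = q = q·e.
Whereas p ∉ Z(G) since p·q = pq ≠ p²q = q·p.
Checking each of the 6 elements this way gives Z(G) = {e}, of order 1.

Answer: {e}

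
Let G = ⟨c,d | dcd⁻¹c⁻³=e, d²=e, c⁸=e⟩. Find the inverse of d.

The order of d is 2 (smallest k with dᵏ = e), so d⁻¹ = d¹ = d.
Check: d · d → d · d = e, giving e as required.

Answer: d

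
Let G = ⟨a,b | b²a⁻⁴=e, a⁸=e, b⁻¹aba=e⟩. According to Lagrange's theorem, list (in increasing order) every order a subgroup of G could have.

|G| = 16 = 2⁴. By Lagrange's theorem the order of any subgroup divides 16; the divisors of 16 are 1, 2, 4, 8, 16.

Answer: 1, 2, 4, 8, 16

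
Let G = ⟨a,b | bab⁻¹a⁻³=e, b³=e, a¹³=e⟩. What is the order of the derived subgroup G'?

G' = [G, G] is generated by all commutators. The generator-pair commutators are: [a, b] = a¹¹.
The subgroup they normally generate is {e, a, a², a³, a⁴, a⁵, a⁶, a⁷, a⁸, a⁹, a¹⁰, a¹¹, a¹²}, of order 13.
Check: |G/G'| = 39/13 = 3 is the order of the abelianisation.

Answer: 13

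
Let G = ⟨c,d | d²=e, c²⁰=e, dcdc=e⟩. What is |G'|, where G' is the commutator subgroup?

G' = [G, G] is generated by all commutators. The generator-pair commutators are: [c, d] = c².
The subgroup they normally generate is {e, c², c⁴, c⁶, c⁸, c¹⁰, c¹², c¹⁴, c¹⁶, c¹⁸}, of order 10.
Check: |G/G'| = 40/10 = 4 is the order of the abelianisation.

Answer: 10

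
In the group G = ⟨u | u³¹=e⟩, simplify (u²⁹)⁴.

Compute successive powers of (u²⁹), reducing at each step:
  (u²⁹)²: (u²⁹) · u²⁹ = u²⁷
  (u²⁹)³: (u²⁷) · u²⁹ = u²⁵
  (u²⁹)⁴: (u²⁵) · u²⁹ = u²³

Answer: u²³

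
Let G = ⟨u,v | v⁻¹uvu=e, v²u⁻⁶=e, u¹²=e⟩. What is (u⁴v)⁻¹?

The order of (u⁴v) is 4 (smallest k with (u⁴v)ᵏ = e), so (u⁴v)⁻¹ = (u⁴v)³ = u⁴v⁻¹.
Check: (u⁴v) · (u⁴v⁻¹) → (u⁴v) · u⁴ = v;   v · v⁻¹ = e, giving e as required.

Answer: u⁴v⁻¹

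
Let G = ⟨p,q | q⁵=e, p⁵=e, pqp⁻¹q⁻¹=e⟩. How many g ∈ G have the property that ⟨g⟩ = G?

⟨g⟩ = G would require ord(g) = |G| = 25, but the maximum element order in G is 5 < 25. So G is not cyclic and no single element generates it: the count is 0.

Answer: 0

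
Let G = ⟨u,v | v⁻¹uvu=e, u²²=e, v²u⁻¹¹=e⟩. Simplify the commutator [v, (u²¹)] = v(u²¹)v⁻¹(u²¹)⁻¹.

[v, (u²¹)] = v·(u²¹)·v⁻¹·(u²¹)⁻¹.
  v · (u²¹) = uv
  (uv) · (v⁻¹) = u
  u · u = u²

Answer: u²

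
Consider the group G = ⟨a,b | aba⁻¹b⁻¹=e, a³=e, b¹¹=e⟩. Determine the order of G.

Enumerate words in the generators, reducing via the relations: the distinct elements are
  {a, b, e, ab, a², b², b³, b⁴, b⁵, b⁶, b⁷, b⁸, b⁹, ab², ab³, ab⁴, ab⁵, ab⁶, ab⁷, ab⁸, ab⁹, a²b, b¹⁰, ab¹⁰, a²b², a²b³, a²b⁴, a²b⁵, a²b⁶, a²b⁷, a²b⁸, a²b⁹, a²b¹⁰}.
No further products give new elements, so |G| = 33.

Answer: 33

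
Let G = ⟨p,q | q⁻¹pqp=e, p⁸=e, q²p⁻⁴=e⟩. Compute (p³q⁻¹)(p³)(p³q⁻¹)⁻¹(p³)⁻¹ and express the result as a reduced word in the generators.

[(p³q⁻¹), (p³)] = (p³q⁻¹)·(p³)·(p³q⁻¹)⁻¹·(p³)⁻¹.
  (p³q⁻¹) · (p³) = q⁻¹
  (q⁻¹) · (p³q) = p⁵
  (p⁵) · (p⁵) = p²

Answer: p²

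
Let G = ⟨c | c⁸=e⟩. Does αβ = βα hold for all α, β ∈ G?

G has a single generator, so G is cyclic and hence abelian.

Answer: Yes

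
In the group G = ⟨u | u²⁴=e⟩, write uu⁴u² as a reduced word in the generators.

Multiply left to right, reducing at each step:
  u · u⁴ = u⁵
  (u⁵) · u² = u⁷

Answer: u⁷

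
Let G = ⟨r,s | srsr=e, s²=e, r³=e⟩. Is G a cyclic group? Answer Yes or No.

Every cyclic group is abelian. But r·s = rs while s·r = r²s, so r·s ≠ s·r and G is not abelian. Hence G is not cyclic.

Answer: No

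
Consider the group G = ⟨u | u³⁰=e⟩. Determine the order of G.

G is generated by a single element, so G is cyclic. The relator gives u³⁰ = e and no smaller power is forced to be e, so the 30 powers {e, u, u², u³, u⁴, u⁵, u⁶, u⁷, u⁸, u⁹, u²², u²³, u²¹, u²⁰, u²⁴, u²⁵, u²⁶, u²⁷, u²⁸, u²⁹, u¹², u¹³, u¹¹, u¹⁰, u¹⁴, u¹⁵, u¹⁶, u¹⁷, u¹⁸, u¹⁹} are distinct. Hence |G| = 30.

Answer: 30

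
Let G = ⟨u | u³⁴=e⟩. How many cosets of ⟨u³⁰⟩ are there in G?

First find ord(u³⁰) by computing successive powers:
  (u³⁰)¹ = u³⁰, (u³⁰)² = u²⁶, (u³⁰)³ = u²², (u³⁰)⁴ = u¹⁸, (u³⁰)⁵ = u¹⁴, (u³⁰)⁶ = u¹⁰, (u³⁰)⁷ = u⁶, (u³⁰)⁸ = u², (u³⁰)⁹ = u³², (u³⁰)¹⁰ = u²⁸, (u³⁰)¹¹ = u²⁴, (u³⁰)¹² = u²⁰, (u³⁰)¹³ = u¹⁶, (u³⁰)¹⁴ = u¹², (u³⁰)¹⁵ = u⁸, (u³⁰)¹⁶ = u⁴, (u³⁰)¹⁷ = e.
So |⟨u³⁰⟩| = ord(u³⁰) = 17. With |G| = 34, by Lagrange [G : ⟨u³⁰⟩] = 34/17 = 2.

Answer: 2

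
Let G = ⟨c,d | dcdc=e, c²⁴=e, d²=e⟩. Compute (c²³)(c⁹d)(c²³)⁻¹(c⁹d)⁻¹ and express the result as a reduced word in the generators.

[(c²³), (c⁹d)] = (c²³)·(c⁹d)·(c²³)⁻¹·(c⁹d)⁻¹.
  (c²³) · (c⁹d) = c⁸d
  (c⁸d) · c = c⁷d
  (c⁷d) · (c⁹d) = c²²

Answer: c²²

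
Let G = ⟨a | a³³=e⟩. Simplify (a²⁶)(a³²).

Compute (a²⁶) · (a³²) by multiplying left to right and reducing via the relations at each step:
  (a²⁶) · a³² = a²⁵

Answer: a²⁵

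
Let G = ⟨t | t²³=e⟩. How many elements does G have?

G is generated by a single element, so G is cyclic. The relator gives t²³ = e and no smaller power is forced to be e, so the 23 powers {e, t, t², t³, t⁴, t⁵, t⁶, t⁷, t⁸, t⁹, t²², t²¹, t²⁰, t¹², t¹³, t¹¹, t¹⁰, t¹⁴, t¹⁵, t¹⁶, t¹⁷, t¹⁸, t¹⁹} are distinct. Hence |G| = 23.

Answer: 23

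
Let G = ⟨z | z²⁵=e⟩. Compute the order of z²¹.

Compute successive powers until reaching e:
  (z²¹)¹ = z²¹, (z²¹)² = z¹⁷, (z²¹)³ = z¹³, (z²¹)⁴ = z⁹, (z²¹)⁵ = z⁵, (z²¹)⁶ = z, (z²¹)⁷ = z²², (z²¹)⁸ = z¹⁸, (z²¹)⁹ = z¹⁴, (z²¹)¹⁰ = z¹⁰, (z²¹)¹¹ = z⁶, (z²¹)¹² = z², (z²¹)¹³ = z²³, (z²¹)¹⁴ = z¹⁹, (z²¹)¹⁵ = z¹⁵, (z²¹)¹⁶ = z¹¹, (z²¹)¹⁷ = z⁷, (z²¹)¹⁸ = z³, (z²¹)¹⁹ = z²⁴, (z²¹)²⁰ = z²⁰, (z²¹)²¹ = z¹⁶, (z²¹)²² = z¹², (z²¹)²³ = z⁸, (z²¹)²⁴ = z⁴, (z²¹)²⁵ = e.
The smallest positive k with (z²¹)ᵏ = e is 25.

Answer: 25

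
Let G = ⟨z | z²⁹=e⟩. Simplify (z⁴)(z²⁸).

Compute (z⁴) · (z²⁸) by multiplying left to right and reducing via the relations at each step:
  (z⁴) · z²⁸ = z³

Answer: z³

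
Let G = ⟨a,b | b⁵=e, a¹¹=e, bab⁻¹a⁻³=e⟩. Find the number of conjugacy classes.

The conjugacy classes (representative and size) are:
  [e] (size 1), [a³] (size 5), [a⁶] (size 5), [a⁷b] (size 11), [a⁹b²] (size 11), [a⁷b³] (size 11), [a⁷b⁴] (size 11).
Class equation: 1 + 5 + 5 + 11 + 11 + 11 + 11 = 55 = |G|. So G has 7 conjugacy classes.

Answer: 7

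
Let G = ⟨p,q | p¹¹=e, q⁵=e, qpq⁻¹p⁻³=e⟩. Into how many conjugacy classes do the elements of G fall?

The conjugacy classes (representative and size) are:
  [e] (size 1), [p³] (size 5), [p⁶] (size 5), [p⁷q] (size 11), [p⁹q²] (size 11), [p⁷q³] (size 11), [p⁷q⁴] (size 11).
Class equation: 1 + 5 + 5 + 11 + 11 + 11 + 11 = 55 = |G|. So G has 7 conjugacy classes.

Answer: 7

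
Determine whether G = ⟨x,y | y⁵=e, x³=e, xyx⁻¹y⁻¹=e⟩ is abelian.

Each pair of generators commutes: x·y = xy = y·x. Since the generators pairwise commute, every element of G commutes with every other, so G is abelian.

Answer: Yes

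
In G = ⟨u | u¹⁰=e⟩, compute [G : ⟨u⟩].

First find ord(u) by computing successive powers:
  u¹ = u, u² = u², u³ = u³, u⁴ = u⁴, u⁵ = u⁵, u⁶ = u⁶, u⁷ = u⁷, u⁸ = u⁸, u⁹ = u⁹, u¹⁰ = e.
So |⟨u⟩| = ord(u) = 10. With |G| = 10, by Lagrange [G : ⟨u⟩] = 10/10 = 1.

Answer: 1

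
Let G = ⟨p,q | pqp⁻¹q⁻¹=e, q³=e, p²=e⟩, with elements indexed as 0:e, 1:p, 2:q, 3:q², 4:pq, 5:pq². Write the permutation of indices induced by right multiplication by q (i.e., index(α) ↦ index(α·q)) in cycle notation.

(0 2 3)(1 4 5)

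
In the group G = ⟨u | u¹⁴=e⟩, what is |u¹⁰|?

Compute successive powers until reaching e:
  (u¹⁰)¹ = u¹⁰, (u¹⁰)² = u⁶, (u¹⁰)³ = u², (u¹⁰)⁴ = u¹², (u¹⁰)⁵ = u⁸, (u¹⁰)⁶ = u⁴, (u¹⁰)⁷ = e.
The smallest positive k with (u¹⁰)ᵏ = e is 7.

Answer: 7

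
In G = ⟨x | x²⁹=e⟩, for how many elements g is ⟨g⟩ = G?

G is cyclic of order 29. An element generates G iff its order is 29, and a cyclic group of order 29 has exactly φ(29) = 28 such elements.

Answer: 28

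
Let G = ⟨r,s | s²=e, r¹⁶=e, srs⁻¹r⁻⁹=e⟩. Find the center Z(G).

An element z ∈ Z(G) iff z commutes with every generator.
For example r² is central: (r²)·r = r³ = r·(r²); (r²)·s = r²s = s·(r²).
Whereas r ∉ Z(G) since r·s = rs ≠ r⁹s = s·r.
Checking each of the 32 elements this way gives Z(G) = {e, r², r⁴, r⁶, r⁸, r¹⁰, r¹², r¹⁴}, of order 8.

Answer: {e, r², r⁴, r⁶, r⁸, r¹⁰, r¹², r¹⁴}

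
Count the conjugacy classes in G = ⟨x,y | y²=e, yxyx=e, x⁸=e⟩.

The conjugacy classes (representative and size) are:
  [e] (size 1), [x] (size 2), [x⁶] (size 2), [x³] (size 2), [x⁴] (size 1), [y] (size 4), [x⁵y] (size 4).
Class equation: 1 + 2 + 2 + 2 + 1 + 4 + 4 = 16 = |G|. So G has 7 conjugacy classes.

Answer: 7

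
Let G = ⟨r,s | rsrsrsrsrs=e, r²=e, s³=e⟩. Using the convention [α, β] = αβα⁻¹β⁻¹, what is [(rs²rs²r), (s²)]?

[(rs²rs²r), (s²)] = (rs²rs²r)·(s²)·(rs²rs²r)⁻¹·(s²)⁻¹.
  (rs²rs²r) · (s²) = srsr
  (srsr) · (rsrsr) = srs²rsr
  (srs²rsr) · s = srs²rsrs

Answer: srs²rsrs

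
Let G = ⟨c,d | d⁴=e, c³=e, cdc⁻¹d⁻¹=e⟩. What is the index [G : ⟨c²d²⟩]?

First find ord(c²d²) by computing successive powers:
  (c²d²)¹ = c²d², (c²d²)² = c, (c²d²)³ = d², (c²d²)⁴ = c², (c²d²)⁵ = cd², (c²d²)⁶ = e.
So |⟨c²d²⟩| = ord(c²d²) = 6. With |G| = 12, by Lagrange [G : ⟨c²d²⟩] = 12/6 = 2.

Answer: 2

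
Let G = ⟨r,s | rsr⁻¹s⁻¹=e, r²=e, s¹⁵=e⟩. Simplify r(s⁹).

Compute r · (s⁹) by multiplying left to right and reducing via the relations at each step:
  r · s⁹ = rs⁹

Answer: rs⁹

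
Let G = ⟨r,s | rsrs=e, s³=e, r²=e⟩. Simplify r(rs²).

Compute r · (rs²) by multiplying left to right and reducing via the relations at each step:
  r · r = e
  e · s² = s²

Answer: s²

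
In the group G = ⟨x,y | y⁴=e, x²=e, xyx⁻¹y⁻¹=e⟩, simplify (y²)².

Compute successive powers of (y²), reducing at each step:
  (y²)²: (y²) · y² = e

Answer: e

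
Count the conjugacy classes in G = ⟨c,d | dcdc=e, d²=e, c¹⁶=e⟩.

The conjugacy classes (representative and size) are:
  [e] (size 1), [c¹⁵] (size 2), [c²] (size 2), [c³] (size 2), [c¹²] (size 2), [c⁵] (size 2), [c⁶] (size 2), [c⁷] (size 2), [c⁸] (size 1), [c²d] (size 8), [c¹⁵d] (size 8).
Class equation: 1 + 2 + 2 + 2 + 2 + 2 + 2 + 2 + 1 + 8 + 8 = 32 = |G|. So G has 11 conjugacy classes.

Answer: 11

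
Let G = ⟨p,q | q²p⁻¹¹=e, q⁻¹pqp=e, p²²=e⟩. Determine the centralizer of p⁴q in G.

⟨p⁴q⟩ ⊆ C_G(p⁴q) since powers of p⁴q commute with p⁴q; so |C_G(p⁴q)| ≥ |⟨p⁴q⟩| = 4.
By orbit–stabilizer, |C_G(p⁴q)| = |G| / |conj. class of p⁴q| = 44 / 11 = 4.
The 4 elements commuting with p⁴q are {e, p¹¹, p⁴q, p⁴q⁻¹}.

Answer: {e, p¹¹, p⁴q, p⁴q⁻¹}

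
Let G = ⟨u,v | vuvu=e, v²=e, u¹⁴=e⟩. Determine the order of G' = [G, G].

G' = [G, G] is generated by all commutators. The generator-pair commutators are: [u, v] = u².
The subgroup they normally generate is {e, u², u⁴, u⁶, u⁸, u¹⁰, u¹²}, of order 7.
Check: |G/G'| = 28/7 = 4 is the order of the abelianisation.

Answer: 7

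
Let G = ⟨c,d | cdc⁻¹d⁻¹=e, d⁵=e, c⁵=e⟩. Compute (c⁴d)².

Compute successive powers of (c⁴d), reducing at each step:
  (c⁴d)²: (c⁴d) · c⁴ = c³d;   (c³d) · d = c³d²

Answer: c³d²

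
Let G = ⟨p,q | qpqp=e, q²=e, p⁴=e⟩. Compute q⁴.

Compute successive powers of q, reducing at each step:
  q²: q · q = e
  q³: e · q = q
  q⁴: q · q = e

Answer: e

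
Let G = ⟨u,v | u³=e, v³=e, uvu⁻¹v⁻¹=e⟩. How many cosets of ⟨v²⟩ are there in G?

First find ord(v²) by computing successive powers:
  (v²)¹ = v², (v²)² = v, (v²)³ = e.
So |⟨v²⟩| = ord(v²) = 3. With |G| = 9, by Lagrange [G : ⟨v²⟩] = 9/3 = 3.

Answer: 3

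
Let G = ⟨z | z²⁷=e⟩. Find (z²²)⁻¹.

The order of (z²²) is 27 (smallest k with (z²²)ᵏ = e), so (z²²)⁻¹ = (z²²)²⁶ = z⁵.
Check: (z²²) · (z⁵) → (z²²) · z⁵ = e, giving e as required.

Answer: z⁵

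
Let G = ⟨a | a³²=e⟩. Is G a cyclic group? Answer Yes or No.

|G| = 32. The element a has order 32 (its powers give 32 distinct elements), so ⟨a⟩ = G and G is cyclic.

Answer: Yes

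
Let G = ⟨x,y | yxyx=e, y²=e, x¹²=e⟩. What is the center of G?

An element z ∈ Z(G) iff z commutes with every generator.
For example x⁶ is central: (x⁶)·x = x⁷ = x·(x⁶); (x⁶)·y = x⁶y = y·(x⁶).
Whereas x ∉ Z(G) since x·y = xy ≠ x¹¹y = y·x.
Checking each of the 24 elements this way gives Z(G) = {e, x⁶}, of order 2.

Answer: {e, x⁶}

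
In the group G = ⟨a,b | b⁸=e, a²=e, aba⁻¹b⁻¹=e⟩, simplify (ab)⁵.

Compute successive powers of (ab), reducing at each step:
  (ab)²: (ab) · a = b;   b · b = b²
  (ab)³: (b²) · a = ab²;   (ab²) · b = ab³
  (ab)⁴: (ab³) · a = b³;   (b³) · b = b⁴
  (ab)⁵: (b⁴) · a = ab⁴;   (ab⁴) · b = ab⁵

Answer: ab⁵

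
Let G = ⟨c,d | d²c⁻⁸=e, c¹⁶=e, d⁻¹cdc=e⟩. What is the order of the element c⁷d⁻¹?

Compute successive powers until reaching e:
  (c⁷d⁻¹)¹ = c⁷d⁻¹, (c⁷d⁻¹)² = c⁸, (c⁷d⁻¹)³ = c⁷d, (c⁷d⁻¹)⁴ = e.
The smallest positive k with (c⁷d⁻¹)ᵏ = e is 4.

Answer: 4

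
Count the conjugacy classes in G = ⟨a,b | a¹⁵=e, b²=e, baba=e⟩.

The conjugacy classes (representative and size) are:
  [e] (size 1), [a¹⁴] (size 2), [a²] (size 2), [a³] (size 2), [a⁴] (size 2), [a¹⁰] (size 2), [a⁹] (size 2), [a⁷] (size 2), [a¹³b] (size 15).
Class equation: 1 + 2 + 2 + 2 + 2 + 2 + 2 + 2 + 15 = 30 = |G|. So G has 9 conjugacy classes.

Answer: 9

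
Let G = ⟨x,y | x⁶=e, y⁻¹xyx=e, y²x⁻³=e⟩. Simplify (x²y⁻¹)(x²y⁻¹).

Compute (x²y⁻¹) · (x²y⁻¹) by multiplying left to right and reducing via the relations at each step:
  (x²y⁻¹) · x² = y⁻¹
  (y⁻¹) · y⁻¹ = x³

Answer: x³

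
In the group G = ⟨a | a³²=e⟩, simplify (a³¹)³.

Compute successive powers of (a³¹), reducing at each step:
  (a³¹)²: (a³¹) · a³¹ = a³⁰
  (a³¹)³: (a³⁰) · a³¹ = a²⁹

Answer: a²⁹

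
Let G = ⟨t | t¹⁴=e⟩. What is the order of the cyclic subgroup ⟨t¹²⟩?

|⟨t¹²⟩| equals the order of t¹². Compute successive powers until reaching e:
  (t¹²)¹ = t¹², (t¹²)² = t¹⁰, (t¹²)³ = t⁸, (t¹²)⁴ = t⁶, (t¹²)⁵ = t⁴, (t¹²)⁶ = t², (t¹²)⁷ = e.
The smallest positive k with (t¹²)ᵏ = e is 7, so |⟨t¹²⟩| = 7.

Answer: 7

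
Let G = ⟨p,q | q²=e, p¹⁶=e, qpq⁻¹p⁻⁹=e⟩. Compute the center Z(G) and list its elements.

An element z ∈ Z(G) iff z commutes with every generator.
For example p² is central: (p²)·p = p³ = p·(p²); (p²)·q = p²q = q·(p²).
Whereas p ∉ Z(G) since p·q = pq ≠ p⁹q = q·p.
Checking each of the 32 elements this way gives Z(G) = {e, p², p⁴, p⁶, p⁸, p¹⁰, p¹², p¹⁴}, of order 8.

Answer: {e, p², p⁴, p⁶, p⁸, p¹⁰, p¹², p¹⁴}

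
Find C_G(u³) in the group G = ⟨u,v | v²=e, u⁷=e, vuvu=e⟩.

⟨u³⟩ ⊆ C_G(u³) since powers of u³ commute with u³; so |C_G(u³)| ≥ |⟨u³⟩| = 7.
By orbit–stabilizer, |C_G(u³)| = |G| / |conj. class of u³| = 14 / 2 = 7.
The 7 elements commuting with u³ are {e, u, u², u³, u⁴, u⁵, u⁶}.

Answer: {e, u, u², u³, u⁴, u⁵, u⁶}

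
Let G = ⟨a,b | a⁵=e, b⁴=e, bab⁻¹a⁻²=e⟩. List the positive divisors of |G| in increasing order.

|G| = 20 = 2² · 5. By Lagrange's theorem the order of any subgroup divides 20; the divisors of 20 are 1, 2, 4, 5, 10, 20.

Answer: 1, 2, 4, 5, 10, 20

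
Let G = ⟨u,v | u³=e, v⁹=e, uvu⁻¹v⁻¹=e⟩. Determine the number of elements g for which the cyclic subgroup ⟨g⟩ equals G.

⟨g⟩ = G would require ord(g) = |G| = 27, but the maximum element order in G is 9 < 27. So G is not cyclic and no single element generates it: the count is 0.

Answer: 0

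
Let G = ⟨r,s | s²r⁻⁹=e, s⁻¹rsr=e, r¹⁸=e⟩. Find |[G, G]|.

G' = [G, G] is generated by all commutators. The generator-pair commutators are: [r, s] = r².
The subgroup they normally generate is {e, r², r⁴, r⁶, r⁸, r¹⁰, r¹², r¹⁴, r¹⁶}, of order 9.
Check: |G/G'| = 36/9 = 4 is the order of the abelianisation.

Answer: 9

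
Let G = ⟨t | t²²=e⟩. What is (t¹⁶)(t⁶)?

Compute (t¹⁶) · (t⁶) by multiplying left to right and reducing via the relations at each step:
  (t¹⁶) · t⁶ = e

Answer: e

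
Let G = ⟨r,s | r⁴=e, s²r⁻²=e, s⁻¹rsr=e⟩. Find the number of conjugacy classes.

The conjugacy classes (representative and size) are:
  [e] (size 1), [r³] (size 2), [r²] (size 1), [s⁻¹] (size 2), [rs⁻¹] (size 2).
Class equation: 1 + 2 + 1 + 2 + 2 = 8 = |G|. So G has 5 conjugacy classes.

Answer: 5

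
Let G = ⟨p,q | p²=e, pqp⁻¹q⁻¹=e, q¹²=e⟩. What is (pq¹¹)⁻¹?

The order of (pq¹¹) is 12 (smallest k with (pq¹¹)ᵏ = e), so (pq¹¹)⁻¹ = (pq¹¹)¹¹ = pq.
Check: (pq¹¹) · (pq) → (pq¹¹) · p = q¹¹;   (q¹¹) · q = e, giving e as required.

Answer: pq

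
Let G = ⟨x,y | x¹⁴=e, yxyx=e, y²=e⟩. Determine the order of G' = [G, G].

G' = [G, G] is generated by all commutators. The generator-pair commutators are: [x, y] = x².
The subgroup they normally generate is {e, x², x⁴, x⁶, x⁸, x¹⁰, x¹²}, of order 7.
Check: |G/G'| = 28/7 = 4 is the order of the abelianisation.

Answer: 7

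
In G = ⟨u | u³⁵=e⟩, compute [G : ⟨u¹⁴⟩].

First find ord(u¹⁴) by computing successive powers:
  (u¹⁴)¹ = u¹⁴, (u¹⁴)² = u²⁸, (u¹⁴)³ = u⁷, (u¹⁴)⁴ = u²¹, (u¹⁴)⁵ = e.
So |⟨u¹⁴⟩| = ord(u¹⁴) = 5. With |G| = 35, by Lagrange [G : ⟨u¹⁴⟩] = 35/5 = 7.

Answer: 7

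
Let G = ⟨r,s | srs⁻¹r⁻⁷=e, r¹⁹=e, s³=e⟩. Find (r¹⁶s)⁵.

Compute successive powers of (r¹⁶s), reducing at each step:
  (r¹⁶s)²: (r¹⁶s) · r¹⁶ = r¹⁴s;   (r¹⁴s) · s = r¹⁴s²
  (r¹⁶s)³: (r¹⁴s²) · r¹⁶ = s²;   (s²) · s = e
  (r¹⁶s)⁴: e · r¹⁶ = r¹⁶;   (r¹⁶) · s = r¹⁶s
  (r¹⁶s)⁵: (r¹⁶s) · r¹⁶ = r¹⁴s;   (r¹⁴s) · s = r¹⁴s²

Answer: r¹⁴s²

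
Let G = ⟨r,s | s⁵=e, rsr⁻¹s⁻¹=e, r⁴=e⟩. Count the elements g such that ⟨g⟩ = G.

G is cyclic of order 20. An element generates G iff its order is 20, and a cyclic group of order 20 has exactly φ(20) = 8 such elements.

Answer: 8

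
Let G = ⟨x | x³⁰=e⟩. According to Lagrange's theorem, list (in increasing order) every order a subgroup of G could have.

|G| = 30 = 2 · 3 · 5. By Lagrange's theorem the order of any subgroup divides 30; the divisors of 30 are 1, 2, 3, 5, 6, 10, 15, 30.

Answer: 1, 2, 3, 5, 6, 10, 15, 30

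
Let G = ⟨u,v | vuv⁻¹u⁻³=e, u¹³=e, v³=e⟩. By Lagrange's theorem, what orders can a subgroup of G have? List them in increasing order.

|G| = 39 = 3 · 13. By Lagrange's theorem the order of any subgroup divides 39; the divisors of 39 are 1, 3, 13, 39.

Answer: 1, 3, 13, 39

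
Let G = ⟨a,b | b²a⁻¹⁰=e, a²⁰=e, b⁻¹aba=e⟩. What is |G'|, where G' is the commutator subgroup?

G' = [G, G] is generated by all commutators. The generator-pair commutators are: [a, b] = a².
The subgroup they normally generate is {e, a², a⁴, a⁶, a⁸, a¹⁰, a¹², a¹⁴, a¹⁶, a¹⁸}, of order 10.
Check: |G/G'| = 40/10 = 4 is the order of the abelianisation.

Answer: 10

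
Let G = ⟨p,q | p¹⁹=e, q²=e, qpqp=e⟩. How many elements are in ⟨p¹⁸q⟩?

|⟨p¹⁸q⟩| equals the order of p¹⁸q. Compute successive powers until reaching e:
  (p¹⁸q)¹ = p¹⁸q, (p¹⁸q)² = e.
The smallest positive k with (p¹⁸q)ᵏ = e is 2, so |⟨p¹⁸q⟩| = 2.

Answer: 2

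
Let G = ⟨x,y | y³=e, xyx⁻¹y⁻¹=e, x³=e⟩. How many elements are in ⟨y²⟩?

|⟨y²⟩| equals the order of y². Compute successive powers until reaching e:
  (y²)¹ = y², (y²)² = y, (y²)³ = e.
The smallest positive k with (y²)ᵏ = e is 3, so |⟨y²⟩| = 3.

Answer: 3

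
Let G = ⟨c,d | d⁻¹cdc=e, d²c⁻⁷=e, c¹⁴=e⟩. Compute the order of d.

Compute successive powers until reaching e:
  d¹ = d, d² = c⁷, d³ = d⁻¹, d⁴ = e.
The smallest positive k with dᵏ = e is 4.

Answer: 4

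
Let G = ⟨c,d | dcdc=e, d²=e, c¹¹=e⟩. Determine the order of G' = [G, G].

G' = [G, G] is generated by all commutators. The generator-pair commutators are: [c, d] = c².
The subgroup they normally generate is {e, c, c², c³, c⁴, c⁵, c⁶, c⁷, c⁸, c⁹, c¹⁰}, of order 11.
Check: |G/G'| = 22/11 = 2 is the order of the abelianisation.

Answer: 11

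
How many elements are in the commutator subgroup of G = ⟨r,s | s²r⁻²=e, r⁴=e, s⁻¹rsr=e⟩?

G' = [G, G] is generated by all commutators. The generator-pair commutators are: [r, s] = r².
The subgroup they normally generate is {e, r²}, of order 2.
Check: |G/G'| = 8/2 = 4 is the order of the abelianisation.

Answer: 2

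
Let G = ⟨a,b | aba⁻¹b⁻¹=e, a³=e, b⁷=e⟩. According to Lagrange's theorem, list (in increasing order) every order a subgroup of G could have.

|G| = 21 = 3 · 7. By Lagrange's theorem the order of any subgroup divides 21; the divisors of 21 are 1, 3, 7, 21.

Answer: 1, 3, 7, 21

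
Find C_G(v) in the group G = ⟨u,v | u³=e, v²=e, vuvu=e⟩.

⟨v⟩ ⊆ C_G(v) since powers of v commute with v; so |C_G(v)| ≥ |⟨v⟩| = 2.
By orbit–stabilizer, |C_G(v)| = |G| / |conj. class of v| = 6 / 3 = 2.
The 2 elements commuting with v are {e, v}.

Answer: {e, v}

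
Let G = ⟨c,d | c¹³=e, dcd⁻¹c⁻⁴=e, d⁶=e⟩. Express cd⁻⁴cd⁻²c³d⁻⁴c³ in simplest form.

Multiply left to right, reducing at each step:
  c · d⁻⁴ = cd²
  (cd²) · c = c⁴d²
  (c⁴d²) · d⁻² = c⁴
  (c⁴) · c³ = c⁷
  (c⁷) · d⁻⁴ = c⁷d²
  (c⁷d²) · c³ = c³d²

Answer: c³d²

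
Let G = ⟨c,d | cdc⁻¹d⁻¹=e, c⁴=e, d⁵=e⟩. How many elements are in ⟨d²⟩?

|⟨d²⟩| equals the order of d². Compute successive powers until reaching e:
  (d²)¹ = d², (d²)² = d⁴, (d²)³ = d, (d²)⁴ = d³, (d²)⁵ = e.
The smallest positive k with (d²)ᵏ = e is 5, so |⟨d²⟩| = 5.

Answer: 5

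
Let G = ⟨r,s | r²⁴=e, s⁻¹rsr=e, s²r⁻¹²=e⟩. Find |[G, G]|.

G' = [G, G] is generated by all commutators. The generator-pair commutators are: [r, s] = r².
The subgroup they normally generate is {e, r², r⁴, r⁶, r⁸, r¹⁰, r¹², r¹⁴, r¹⁶, r¹⁸, r²⁰, r²²}, of order 12.
Check: |G/G'| = 48/12 = 4 is the order of the abelianisation.

Answer: 12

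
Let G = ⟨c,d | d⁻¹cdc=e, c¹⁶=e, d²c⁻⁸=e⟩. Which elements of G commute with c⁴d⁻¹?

⟨c⁴d⁻¹⟩ ⊆ C_G(c⁴d⁻¹) since powers of c⁴d⁻¹ commute with c⁴d⁻¹; so |C_G(c⁴d⁻¹)| ≥ |⟨c⁴d⁻¹⟩| = 4.
By orbit–stabilizer, |C_G(c⁴d⁻¹)| = |G| / |conj. class of c⁴d⁻¹| = 32 / 8 = 4.
The 4 elements commuting with c⁴d⁻¹ are {e, c⁸, c⁴d, c⁴d⁻¹}.

Answer: {e, c⁸, c⁴d, c⁴d⁻¹}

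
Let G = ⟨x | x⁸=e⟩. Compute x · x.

Compute x · x by multiplying left to right and reducing via the relations at each step:
  x · x = x²

Answer: x²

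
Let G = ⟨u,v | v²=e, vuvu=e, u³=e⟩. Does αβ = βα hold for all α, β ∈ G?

u·v = uv but v·u = u²v, so u·v ≠ v·u and G is not abelian.

Answer: No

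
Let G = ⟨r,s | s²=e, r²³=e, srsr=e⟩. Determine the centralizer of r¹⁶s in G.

⟨r¹⁶s⟩ ⊆ C_G(r¹⁶s) since powers of r¹⁶s commute with r¹⁶s; so |C_G(r¹⁶s)| ≥ |⟨r¹⁶s⟩| = 2.
By orbit–stabilizer, |C_G(r¹⁶s)| = |G| / |conj. class of r¹⁶s| = 46 / 23 = 2.
The 2 elements commuting with r¹⁶s are {e, r¹⁶s}.

Answer: {e, r¹⁶s}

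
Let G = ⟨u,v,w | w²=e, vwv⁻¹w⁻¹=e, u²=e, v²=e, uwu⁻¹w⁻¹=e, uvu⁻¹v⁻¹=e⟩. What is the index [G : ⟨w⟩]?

First find ord(w) by computing successive powers:
  w¹ = w, w² = e.
So |⟨w⟩| = ord(w) = 2. With |G| = 8, by Lagrange [G : ⟨w⟩] = 8/2 = 4.

Answer: 4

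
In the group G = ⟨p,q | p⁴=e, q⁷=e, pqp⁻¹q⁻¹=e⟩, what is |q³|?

Compute successive powers until reaching e:
  (q³)¹ = q³, (q³)² = q⁶, (q³)³ = q², (q³)⁴ = q⁵, (q³)⁵ = q, (q³)⁶ = q⁴, (q³)⁷ = e.
The smallest positive k with (q³)ᵏ = e is 7.

Answer: 7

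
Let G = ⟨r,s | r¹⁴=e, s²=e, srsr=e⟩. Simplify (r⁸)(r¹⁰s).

Compute (r⁸) · (r¹⁰s) by multiplying left to right and reducing via the relations at each step:
  (r⁸) · r¹⁰ = r⁴
  (r⁴) · s = r⁴s

Answer: r⁴s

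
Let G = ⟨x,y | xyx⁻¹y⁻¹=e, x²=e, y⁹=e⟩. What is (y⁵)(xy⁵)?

Compute (y⁵) · (xy⁵) by multiplying left to right and reducing via the relations at each step:
  (y⁵) · x = xy⁵
  (xy⁵) · y⁵ = xy

Answer: xy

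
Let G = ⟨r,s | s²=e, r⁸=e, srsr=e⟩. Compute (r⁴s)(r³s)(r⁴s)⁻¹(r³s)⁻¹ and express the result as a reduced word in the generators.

[(r⁴s), (r³s)] = (r⁴s)·(r³s)·(r⁴s)⁻¹·(r³s)⁻¹.
  (r⁴s) · (r³s) = r
  r · (r⁴s) = r⁵s
  (r⁵s) · (r³s) = r²

Answer: r²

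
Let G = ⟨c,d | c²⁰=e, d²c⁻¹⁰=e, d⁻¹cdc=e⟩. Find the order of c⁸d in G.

Compute successive powers until reaching e:
  (c⁸d)¹ = c⁸d, (c⁸d)² = c¹⁰, (c⁸d)³ = c⁸d⁻¹, (c⁸d)⁴ = e.
The smallest positive k with (c⁸d)ᵏ = e is 4.

Answer: 4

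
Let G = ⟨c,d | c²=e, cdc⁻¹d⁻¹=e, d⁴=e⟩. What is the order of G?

Enumerate words in the generators, reducing via the relations: the distinct elements are
  {c, d, e, cd, d², d³, cd², cd³}.
No further products give new elements, so |G| = 8.

Answer: 8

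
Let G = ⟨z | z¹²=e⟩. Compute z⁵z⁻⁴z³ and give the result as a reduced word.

Multiply left to right, reducing at each step:
  (z⁵) · z⁻⁴ = z
  z · z³ = z⁴

Answer: z⁴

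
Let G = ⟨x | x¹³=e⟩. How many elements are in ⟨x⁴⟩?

|⟨x⁴⟩| equals the order of x⁴. Compute successive powers until reaching e:
  (x⁴)¹ = x⁴, (x⁴)² = x⁸, (x⁴)³ = x¹², (x⁴)⁴ = x³, (x⁴)⁵ = x⁷, (x⁴)⁶ = x¹¹, (x⁴)⁷ = x², (x⁴)⁸ = x⁶, (x⁴)⁹ = x¹⁰, (x⁴)¹⁰ = x, (x⁴)¹¹ = x⁵, (x⁴)¹² = x⁹, (x⁴)¹³ = e.
The smallest positive k with (x⁴)ᵏ = e is 13, so |⟨x⁴⟩| = 13.

Answer: 13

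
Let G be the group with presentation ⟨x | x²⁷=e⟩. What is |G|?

G is generated by a single element, so G is cyclic. The relator gives x²⁷ = e and no smaller power is forced to be e, so the 27 powers {e, x, x², x³, x⁴, x⁵, x⁶, x⁷, x⁸, x⁹, x²², x²³, x²¹, x²⁰, x²⁴, x²⁵, x²⁶, x¹², x¹³, x¹¹, x¹⁰, x¹⁴, x¹⁵, x¹⁶, x¹⁷, x¹⁸, x¹⁹} are distinct. Hence |G| = 27.

Answer: 27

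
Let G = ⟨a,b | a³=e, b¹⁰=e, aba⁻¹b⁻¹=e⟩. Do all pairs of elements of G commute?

Each pair of generators commutes: a·b = ab = b·a. Since the generators pairwise commute, every element of G commutes with every other, so G is abelian.

Answer: Yes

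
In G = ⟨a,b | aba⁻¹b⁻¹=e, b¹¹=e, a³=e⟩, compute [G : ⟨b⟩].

First find ord(b) by computing successive powers:
  b¹ = b, b² = b², b³ = b³, b⁴ = b⁴, b⁵ = b⁵, b⁶ = b⁶, b⁷ = b⁷, b⁸ = b⁸, b⁹ = b⁹, b¹⁰ = b¹⁰, b¹¹ = e.
So |⟨b⟩| = ord(b) = 11. With |G| = 33, by Lagrange [G : ⟨b⟩] = 33/11 = 3.

Answer: 3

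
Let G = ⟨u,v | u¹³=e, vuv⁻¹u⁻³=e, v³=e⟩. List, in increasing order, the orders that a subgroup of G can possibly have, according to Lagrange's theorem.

|G| = 39 = 3 · 13. By Lagrange's theorem the order of any subgroup divides 39; the divisors of 39 are 1, 3, 13, 39.

Answer: 1, 3, 13, 39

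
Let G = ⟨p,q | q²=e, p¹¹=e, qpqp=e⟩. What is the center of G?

An element z ∈ Z(G) iff z commutes with every generator.
For example e is central: e·p = p = p·e; e·q = q = q·e.
Whereas p ∉ Z(G) since p·q = pq ≠ p¹⁰q = q·p.
Checking each of the 22 elements this way gives Z(G) = {e}, of order 1.

Answer: {e}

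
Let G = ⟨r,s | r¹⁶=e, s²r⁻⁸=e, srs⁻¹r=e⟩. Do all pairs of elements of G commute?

r·s = rs but s·r = r⁷s⁻¹, so r·s ≠ s·r and G is not abelian.

Answer: No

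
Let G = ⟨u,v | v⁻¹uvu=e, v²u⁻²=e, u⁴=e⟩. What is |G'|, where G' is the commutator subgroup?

G' = [G, G] is generated by all commutators. The generator-pair commutators are: [u, v] = u².
The subgroup they normally generate is {e, u²}, of order 2.
Check: |G/G'| = 8/2 = 4 is the order of the abelianisation.

Answer: 2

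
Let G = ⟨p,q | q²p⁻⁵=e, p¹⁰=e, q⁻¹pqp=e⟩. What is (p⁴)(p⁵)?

Compute (p⁴) · (p⁵) by multiplying left to right and reducing via the relations at each step:
  (p⁴) · p⁵ = p⁹

Answer: p⁹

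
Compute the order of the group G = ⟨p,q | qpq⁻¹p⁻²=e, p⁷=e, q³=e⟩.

Enumerate words in the generators, reducing via the relations: the distinct elements are
  {e, p, q, pq, p², p³, p⁴, p⁵, p⁶, q², pq², p²q, p³q, p⁴q, p⁵q, p⁶q, p²q², p³q², p⁴q², p⁵q², p⁶q²}.
No further products give new elements, so |G| = 21.

Answer: 21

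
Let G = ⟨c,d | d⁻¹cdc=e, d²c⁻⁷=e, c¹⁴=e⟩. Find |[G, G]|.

G' = [G, G] is generated by all commutators. The generator-pair commutators are: [c, d] = c².
The subgroup they normally generate is {e, c², c⁴, c⁶, c⁸, c¹⁰, c¹²}, of order 7.
Check: |G/G'| = 28/7 = 4 is the order of the abelianisation.

Answer: 7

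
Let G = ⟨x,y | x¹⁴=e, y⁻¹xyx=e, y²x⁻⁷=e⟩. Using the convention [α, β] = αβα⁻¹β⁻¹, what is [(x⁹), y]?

[(x⁹), y] = (x⁹)·y·(x⁹)⁻¹·y⁻¹.
  (x⁹) · y = x²y⁻¹
  (x²y⁻¹) · (x⁵) = x⁴y
  (x⁴y) · (y⁻¹) = x⁴

Answer: x⁴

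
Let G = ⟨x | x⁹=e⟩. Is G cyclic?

|G| = 9. The element x has order 9 (its powers give 9 distinct elements), so ⟨x⟩ = G and G is cyclic.

Answer: Yes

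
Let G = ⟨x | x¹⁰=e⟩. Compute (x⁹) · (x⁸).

Compute (x⁹) · (x⁸) by multiplying left to right and reducing via the relations at each step:
  (x⁹) · x⁸ = x⁷

Answer: x⁷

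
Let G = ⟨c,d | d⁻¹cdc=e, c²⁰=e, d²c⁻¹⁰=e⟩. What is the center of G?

An element z ∈ Z(G) iff z commutes with every generator.
For example c¹⁰ is central: (c¹⁰)·c = c¹¹ = c·(c¹⁰); (c¹⁰)·d = d⁻¹ = d·(c¹⁰).
Whereas c ∉ Z(G) since c·d = cd ≠ c⁹d⁻¹ = d·c.
Checking each of the 40 elements this way gives Z(G) = {e, c¹⁰}, of order 2.

Answer: {e, c¹⁰}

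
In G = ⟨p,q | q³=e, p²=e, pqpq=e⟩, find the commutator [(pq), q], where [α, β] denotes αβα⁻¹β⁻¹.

[(pq), q] = (pq)·q·(pq)⁻¹·q⁻¹.
  (pq) · q = pq²
  (pq²) · (pq) = q²
  (q²) · (q²) = q

Answer: q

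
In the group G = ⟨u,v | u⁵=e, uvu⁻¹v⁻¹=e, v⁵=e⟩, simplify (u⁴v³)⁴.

Compute successive powers of (u⁴v³), reducing at each step:
  (u⁴v³)²: (u⁴v³) · u⁴ = u³v³;   (u³v³) · v³ = u³v
  (u⁴v³)³: (u³v) · u⁴ = u²v;   (u²v) · v³ = u²v⁴
  (u⁴v³)⁴: (u²v⁴) · u⁴ = uv⁴;   (uv⁴) · v³ = uv²

Answer: uv²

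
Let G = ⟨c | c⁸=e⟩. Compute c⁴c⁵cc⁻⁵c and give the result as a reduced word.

Multiply left to right, reducing at each step:
  (c⁴) · c⁵ = c
  c · c = c²
  (c²) · c⁻⁵ = c⁵
  (c⁵) · c = c⁶

Answer: c⁶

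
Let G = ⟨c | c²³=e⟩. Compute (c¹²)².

Compute successive powers of (c¹²), reducing at each step:
  (c¹²)²: (c¹²) · c¹² = c

Answer: c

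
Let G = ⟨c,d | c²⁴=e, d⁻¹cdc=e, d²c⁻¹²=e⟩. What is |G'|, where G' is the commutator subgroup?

G' = [G, G] is generated by all commutators. The generator-pair commutators are: [c, d] = c².
The subgroup they normally generate is {e, c², c⁴, c⁶, c⁸, c¹⁰, c¹², c¹⁴, c¹⁶, c¹⁸, c²⁰, c²²}, of order 12.
Check: |G/G'| = 48/12 = 4 is the order of the abelianisation.

Answer: 12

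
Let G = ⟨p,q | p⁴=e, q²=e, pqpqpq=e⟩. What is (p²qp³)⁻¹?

The order of (p²qp³) is 3 (smallest k with (p²qp³)ᵏ = e), so (p²qp³)⁻¹ = (p²qp³)² = pqp².
Check: (p²qp³) · (pqp²) → (p²qp³) · p = p²q;   (p²q) · q = p²;   (p²) · p² = e, giving e as required.

Answer: pqp²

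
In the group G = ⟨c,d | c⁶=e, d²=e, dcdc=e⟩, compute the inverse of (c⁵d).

The order of (c⁵d) is 2 (smallest k with (c⁵d)ᵏ = e), so (c⁵d)⁻¹ = (c⁵d)¹ = c⁵d.
Check: (c⁵d) · (c⁵d) → (c⁵d) · c⁵ = d;   d · d = e, giving e as required.

Answer: c⁵d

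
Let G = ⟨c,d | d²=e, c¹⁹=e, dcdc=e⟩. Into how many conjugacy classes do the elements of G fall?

The conjugacy classes (representative and size) are:
  [e] (size 1), [c¹⁸] (size 2), [c²] (size 2), [c¹⁶] (size 2), [c⁴] (size 2), [c¹⁴] (size 2), [c¹³] (size 2), [c¹²] (size 2), [c⁸] (size 2), [c⁹] (size 2), [d] (size 19).
Class equation: 1 + 2 + 2 + 2 + 2 + 2 + 2 + 2 + 2 + 2 + 19 = 38 = |G|. So G has 11 conjugacy classes.

Answer: 11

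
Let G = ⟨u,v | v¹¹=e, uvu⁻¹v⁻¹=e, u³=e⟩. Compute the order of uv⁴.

Compute successive powers until reaching e:
  (uv⁴)¹ = uv⁴, (uv⁴)² = u²v⁸, (uv⁴)³ = v, (uv⁴)⁴ = uv⁵, (uv⁴)⁵ = u²v⁹, (uv⁴)⁶ = v², (uv⁴)⁷ = uv⁶, (uv⁴)⁸ = u²v¹⁰, (uv⁴)⁹ = v³, (uv⁴)¹⁰ = uv⁷, (uv⁴)¹¹ = u², (uv⁴)¹² = v⁴, (uv⁴)¹³ = uv⁸, (uv⁴)¹⁴ = u²v, (uv⁴)¹⁵ = v⁵, (uv⁴)¹⁶ = uv⁹, (uv⁴)¹⁷ = u²v², (uv⁴)¹⁸ = v⁶, (uv⁴)¹⁹ = uv¹⁰, (uv⁴)²⁰ = u²v³, (uv⁴)²¹ = v⁷, (uv⁴)²² = u, (uv⁴)²³ = u²v⁴, (uv⁴)²⁴ = v⁸, (uv⁴)²⁵ = uv, (uv⁴)²⁶ = u²v⁵, (uv⁴)²⁷ = v⁹, (uv⁴)²⁸ = uv², (uv⁴)²⁹ = u²v⁶, (uv⁴)³⁰ = v¹⁰, (uv⁴)³¹ = uv³, (uv⁴)³² = u²v⁷, (uv⁴)³³ = e.
The smallest positive k with (uv⁴)ᵏ = e is 33.

Answer: 33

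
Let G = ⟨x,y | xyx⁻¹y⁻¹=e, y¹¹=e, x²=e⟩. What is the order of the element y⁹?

Compute successive powers until reaching e:
  (y⁹)¹ = y⁹, (y⁹)² = y⁷, (y⁹)³ = y⁵, (y⁹)⁴ = y³, (y⁹)⁵ = y, (y⁹)⁶ = y¹⁰, (y⁹)⁷ = y⁸, (y⁹)⁸ = y⁶, (y⁹)⁹ = y⁴, (y⁹)¹⁰ = y², (y⁹)¹¹ = e.
The smallest positive k with (y⁹)ᵏ = e is 11.

Answer: 11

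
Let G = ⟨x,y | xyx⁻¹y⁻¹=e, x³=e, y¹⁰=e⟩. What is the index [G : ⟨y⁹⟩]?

First find ord(y⁹) by computing successive powers:
  (y⁹)¹ = y⁹, (y⁹)² = y⁸, (y⁹)³ = y⁷, (y⁹)⁴ = y⁶, (y⁹)⁵ = y⁵, (y⁹)⁶ = y⁴, (y⁹)⁷ = y³, (y⁹)⁸ = y², (y⁹)⁹ = y, (y⁹)¹⁰ = e.
So |⟨y⁹⟩| = ord(y⁹) = 10. With |G| = 30, by Lagrange [G : ⟨y⁹⟩] = 30/10 = 3.

Answer: 3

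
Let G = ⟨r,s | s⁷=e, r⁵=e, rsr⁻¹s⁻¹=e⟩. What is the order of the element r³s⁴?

Compute successive powers until reaching e:
  (r³s⁴)¹ = r³s⁴, (r³s⁴)² = rs, (r³s⁴)³ = r⁴s⁵, (r³s⁴)⁴ = r²s², (r³s⁴)⁵ = s⁶, (r³s⁴)⁶ = r³s³, (r³s⁴)⁷ = r, (r³s⁴)⁸ = r⁴s⁴, (r³s⁴)⁹ = r²s, (r³s⁴)¹⁰ = s⁵, (r³s⁴)¹¹ = r³s², (r³s⁴)¹² = rs⁶, (r³s⁴)¹³ = r⁴s³, (r³s⁴)¹⁴ = r², (r³s⁴)¹⁵ = s⁴, (r³s⁴)¹⁶ = r³s, (r³s⁴)¹⁷ = rs⁵, (r³s⁴)¹⁸ = r⁴s², (r³s⁴)¹⁹ = r²s⁶, (r³s⁴)²⁰ = s³, (r³s⁴)²¹ = r³, (r³s⁴)²² = rs⁴, (r³s⁴)²³ = r⁴s, (r³s⁴)²⁴ = r²s⁵, (r³s⁴)²⁵ = s², (r³s⁴)²⁶ = r³s⁶, (r³s⁴)²⁷ = rs³, (r³s⁴)²⁸ = r⁴, (r³s⁴)²⁹ = r²s⁴, (r³s⁴)³⁰ = s, (r³s⁴)³¹ = r³s⁵, (r³s⁴)³² = rs², (r³s⁴)³³ = r⁴s⁶, (r³s⁴)³⁴ = r²s³, (r³s⁴)³⁵ = e.
The smallest positive k with (r³s⁴)ᵏ = e is 35.

Answer: 35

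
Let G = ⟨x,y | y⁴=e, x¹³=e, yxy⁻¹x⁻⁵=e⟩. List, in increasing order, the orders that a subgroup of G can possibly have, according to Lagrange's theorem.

|G| = 52 = 2² · 13. By Lagrange's theorem the order of any subgroup divides 52; the divisors of 52 are 1, 2, 4, 13, 26, 52.

Answer: 1, 2, 4, 13, 26, 52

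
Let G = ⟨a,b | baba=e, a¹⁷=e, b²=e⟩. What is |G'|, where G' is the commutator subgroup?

G' = [G, G] is generated by all commutators. The generator-pair commutators are: [a, b] = a².
The subgroup they normally generate is {e, a, a², a³, a⁴, a⁵, a⁶, a⁷, a⁸, a⁹, a¹⁰, a¹¹, a¹², a¹³, a¹⁴, a¹⁵, a¹⁶}, of order 17.
Check: |G/G'| = 34/17 = 2 is the order of the abelianisation.

Answer: 17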